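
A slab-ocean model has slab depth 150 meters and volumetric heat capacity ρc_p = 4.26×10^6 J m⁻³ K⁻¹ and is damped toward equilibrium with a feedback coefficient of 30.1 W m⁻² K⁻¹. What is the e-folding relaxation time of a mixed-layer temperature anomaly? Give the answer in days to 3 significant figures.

Areal heat capacity C = ρc_p × D = 4.26×10^6 × 150 = 6.39×10^8 J/(m²·K).
Relaxation time τ = C / λ = 6.39×10^8 / 30.1 = 2.12×10^7 s.
In days: 2.12×10^7 s / (86400 s/day) = 246 days.

246 days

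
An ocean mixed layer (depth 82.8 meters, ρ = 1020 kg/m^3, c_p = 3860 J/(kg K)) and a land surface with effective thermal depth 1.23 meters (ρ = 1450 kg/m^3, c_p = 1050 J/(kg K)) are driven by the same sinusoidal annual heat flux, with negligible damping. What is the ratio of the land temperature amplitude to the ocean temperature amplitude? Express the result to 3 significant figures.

C_ocean = 1020 × 3860 × 82.8 = 3.26×10^8 J/(m²·K).
C_land = 1450 × 1050 × 1.23 = 1.87×10^6 J/(m²·K).
Undamped amplitude ∝ 1/C, so A_land/A_ocean = C_ocean/C_land = 174.

174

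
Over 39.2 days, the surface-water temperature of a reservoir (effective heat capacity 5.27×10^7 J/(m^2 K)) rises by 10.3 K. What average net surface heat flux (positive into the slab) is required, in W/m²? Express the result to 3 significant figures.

160

Areal heat capacity C = 5.27×10^7 J/(m^2 K) (given).
Required heat per unit area: Q = C ΔT = 5.27×10^7 × 10.3 = 5.43×10^8 J/m².
Flux F = Q / Δt = 5.43×10^8 / 3.39×10^6 s = 160 W/m².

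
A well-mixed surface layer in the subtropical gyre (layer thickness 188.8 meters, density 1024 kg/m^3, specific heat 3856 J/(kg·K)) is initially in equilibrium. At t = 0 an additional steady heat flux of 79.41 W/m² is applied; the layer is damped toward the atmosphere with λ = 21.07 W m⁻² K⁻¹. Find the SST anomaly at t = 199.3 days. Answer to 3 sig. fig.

1.45 K

Areal heat capacity C = ρ c_p D = 1024 × 3856 × 188.8 = 7.45×10^8 J m⁻² K⁻¹.
τ = C / λ = 7.45×10^8 / 21.07 = 3.54×10^7 s.
Equilibrium anomaly ΔT_eq = F / λ = 79.41 / 21.07 = 3.77 K.
t = 199.3 days = 1.72×10^7 s, so t/τ = 0.487.
ΔT(t) = ΔT_eq (1 − e^(−t/τ)) = 3.77 × (1 − e^−0.487) = 1.45 K.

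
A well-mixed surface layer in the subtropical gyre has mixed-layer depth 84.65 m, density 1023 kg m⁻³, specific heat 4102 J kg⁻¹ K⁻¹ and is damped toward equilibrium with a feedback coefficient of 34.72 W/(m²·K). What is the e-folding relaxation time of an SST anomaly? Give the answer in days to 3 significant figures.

Areal heat capacity C = ρ c_p D = 1023 × 4102 × 84.65 = 3.55×10^8 J/(m²·K).
Relaxation time τ = C / λ = 3.55×10^8 / 34.72 = 1.02×10^7 s.
In days: 1.02×10^7 s / (86400 s/day) = 118 days.

118 days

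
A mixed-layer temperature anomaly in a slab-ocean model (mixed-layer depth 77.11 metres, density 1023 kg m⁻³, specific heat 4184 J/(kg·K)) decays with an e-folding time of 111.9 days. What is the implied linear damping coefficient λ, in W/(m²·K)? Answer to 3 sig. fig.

Areal heat capacity C = ρ c_p D = 1023 × 4184 × 77.11 = 3.30×10^8 J/(m²·K).
τ = 111.9 days = 9.67×10^6 s.
λ = C / τ = 3.30×10^8 / 9.67×10^6 = 34.1 W/(m²·K).

34.1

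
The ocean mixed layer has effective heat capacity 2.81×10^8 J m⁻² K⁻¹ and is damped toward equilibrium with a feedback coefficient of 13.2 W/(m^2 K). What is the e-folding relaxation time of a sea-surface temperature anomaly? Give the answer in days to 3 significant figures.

Areal heat capacity C = 2.81×10^8 J m⁻² K⁻¹ (given).
Relaxation time τ = C / λ = 2.81×10^8 / 13.2 = 2.13×10^7 s.
In days: 2.13×10^7 s / (86400 s/day) = 246 days.

246 days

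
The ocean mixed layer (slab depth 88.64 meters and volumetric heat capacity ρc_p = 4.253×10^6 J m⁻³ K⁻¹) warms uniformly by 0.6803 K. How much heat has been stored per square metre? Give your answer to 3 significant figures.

2.56×10^8

Areal heat capacity C = ρc_p × D = 4.253×10^6 × 88.64 = 3.77×10^8 J/(m²·K).
ΔQ = C ΔT = 3.77×10^8 × 0.6803 = 2.56×10^8 J/m².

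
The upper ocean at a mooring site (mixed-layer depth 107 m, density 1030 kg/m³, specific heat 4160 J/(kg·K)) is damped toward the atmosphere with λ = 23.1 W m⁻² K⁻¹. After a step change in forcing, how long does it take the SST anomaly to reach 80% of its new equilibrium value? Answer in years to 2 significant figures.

1.0 years

Areal heat capacity C = ρ c_p D = 1030 × 4160 × 107 = 4.58×10^8 J/(m^2 K).
τ = C / λ = 4.58×10^8 / 23.1 = 1.98×10^7 s.
Fraction reached: 1 − e^(−t/τ) = 0.80 ⇒ t = −τ ln(1 − 0.80) = τ × 1.61.
t = 3.19×10^7 s = 1.01 years.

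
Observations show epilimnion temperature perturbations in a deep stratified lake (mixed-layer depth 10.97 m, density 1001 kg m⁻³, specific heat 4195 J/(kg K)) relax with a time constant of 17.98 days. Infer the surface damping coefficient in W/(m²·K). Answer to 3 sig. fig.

29.7

Areal heat capacity C = ρ c_p D = 1001 × 4195 × 10.97 = 4.61×10^7 J m⁻² K⁻¹.
τ = 17.98 days = 1.55×10^6 s.
λ = C / τ = 4.61×10^7 / 1.55×10^6 = 29.7 W/(m²·K).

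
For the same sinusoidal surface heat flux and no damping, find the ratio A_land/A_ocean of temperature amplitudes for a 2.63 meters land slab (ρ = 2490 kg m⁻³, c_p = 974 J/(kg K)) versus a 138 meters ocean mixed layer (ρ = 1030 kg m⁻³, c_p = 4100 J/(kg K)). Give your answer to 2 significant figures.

C_ocean = 1030 × 4100 × 138 = 5.83×10^8 J/(m²·K).
C_land = 2490 × 974 × 2.63 = 6.38×10^6 J/(m²·K).
Undamped amplitude ∝ 1/C, so A_land/A_ocean = C_ocean/C_land = 91.4.

91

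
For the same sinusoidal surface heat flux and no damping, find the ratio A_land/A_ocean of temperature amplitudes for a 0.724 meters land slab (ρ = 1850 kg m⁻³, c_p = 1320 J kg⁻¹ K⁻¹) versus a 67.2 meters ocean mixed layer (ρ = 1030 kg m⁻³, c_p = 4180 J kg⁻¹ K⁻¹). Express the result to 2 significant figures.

C_ocean = 1030 × 4180 × 67.2 = 2.89×10^8 J/(m²·K).
C_land = 1850 × 1320 × 0.724 = 1.77×10^6 J/(m²·K).
Undamped amplitude ∝ 1/C, so A_land/A_ocean = C_ocean/C_land = 164.

160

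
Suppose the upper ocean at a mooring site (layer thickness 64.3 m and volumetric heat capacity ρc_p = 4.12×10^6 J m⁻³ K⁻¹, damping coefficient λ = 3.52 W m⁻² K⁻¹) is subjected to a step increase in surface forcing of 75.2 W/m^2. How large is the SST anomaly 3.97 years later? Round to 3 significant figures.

17.3 K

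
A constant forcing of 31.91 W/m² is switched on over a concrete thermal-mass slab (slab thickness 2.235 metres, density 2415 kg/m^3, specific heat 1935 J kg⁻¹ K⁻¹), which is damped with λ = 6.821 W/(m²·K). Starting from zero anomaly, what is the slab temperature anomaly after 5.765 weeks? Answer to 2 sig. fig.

4.2 K

Areal heat capacity C = ρ c_p D = 2415 × 1935 × 2.235 = 1.04×10^7 J/(m²·K).
τ = C / λ = 1.04×10^7 / 6.821 = 1.53×10^6 s.
Equilibrium anomaly ΔT_eq = F / λ = 31.91 / 6.821 = 4.68 K.
t = 5.765 weeks = 3.49×10^6 s, so t/τ = 2.28.
ΔT(t) = ΔT_eq (1 − e^(−t/τ)) = 4.68 × (1 − e^−2.28) = 4.20 K.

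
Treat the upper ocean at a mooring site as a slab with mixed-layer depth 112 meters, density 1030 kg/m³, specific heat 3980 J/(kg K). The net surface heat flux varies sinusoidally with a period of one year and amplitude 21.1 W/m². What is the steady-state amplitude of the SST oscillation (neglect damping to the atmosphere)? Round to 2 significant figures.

Areal heat capacity C = ρ c_p D = 1030 × 3980 × 112 = 4.59×10^8 J/(m²·K).
Angular frequency ω = 2π / T = 2π / 3.15×10^7 s = 1.99×10^-7 s⁻¹.
Cω = 4.59×10^8 × 1.99×10^-7 = 91.5 W/(m²·K).
Amplitude A = F₀ / (Cω) = 21.1 / 91.5 = 0.231 K.

0.23 K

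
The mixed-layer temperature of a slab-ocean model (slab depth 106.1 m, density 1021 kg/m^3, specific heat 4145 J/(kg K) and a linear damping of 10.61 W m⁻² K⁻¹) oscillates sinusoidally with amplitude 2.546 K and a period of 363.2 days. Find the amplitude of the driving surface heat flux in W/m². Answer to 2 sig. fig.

230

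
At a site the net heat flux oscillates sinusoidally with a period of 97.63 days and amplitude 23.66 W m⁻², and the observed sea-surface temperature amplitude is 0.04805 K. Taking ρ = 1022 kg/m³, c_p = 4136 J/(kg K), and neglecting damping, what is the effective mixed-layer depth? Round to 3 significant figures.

156 m

ω = 2π / 8.44×10^6 s = 7.45×10^-7 s⁻¹.
Required C = F₀ / (A ω) = 23.66 / (0.04805 × 7.45×10^-7) = 6.61×10^8 J/(m²·K).
D = C / (ρ c_p) = 6.61×10^8 / (1022 × 4136) = 156 m.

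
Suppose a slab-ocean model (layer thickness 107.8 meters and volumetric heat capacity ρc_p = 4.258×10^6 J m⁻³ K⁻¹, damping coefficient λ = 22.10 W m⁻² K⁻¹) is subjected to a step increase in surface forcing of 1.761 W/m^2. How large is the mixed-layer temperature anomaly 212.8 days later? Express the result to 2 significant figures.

0.047 K

Areal heat capacity C = ρc_p × D = 4.258×10^6 × 107.8 = 4.59×10^8 J m⁻² K⁻¹.
τ = C / λ = 4.59×10^8 / 22.10 = 2.08×10^7 s.
Equilibrium anomaly ΔT_eq = F / λ = 1.761 / 22.10 = 0.0797 K.
t = 212.8 days = 1.84×10^7 s, so t/τ = 0.885.
ΔT(t) = ΔT_eq (1 − e^(−t/τ)) = 0.0797 × (1 − e^−0.885) = 0.0468 K.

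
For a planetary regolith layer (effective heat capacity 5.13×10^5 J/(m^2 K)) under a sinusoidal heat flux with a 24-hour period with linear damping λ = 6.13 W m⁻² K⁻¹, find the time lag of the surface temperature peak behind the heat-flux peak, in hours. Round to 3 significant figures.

Areal heat capacity C = 5.13×10^5 J/(m^2 K) (given).
ω = 2π / 86400 s = 7.27×10^-5 s⁻¹.
Phase lag φ = arctan(Cω/λ) = arctan(37.3/6.13) = 1.41 rad.
Time lag = φ / ω = 1.41 / 7.27×10^-5 = 19400 s = 5.38 hours.

5.38 hours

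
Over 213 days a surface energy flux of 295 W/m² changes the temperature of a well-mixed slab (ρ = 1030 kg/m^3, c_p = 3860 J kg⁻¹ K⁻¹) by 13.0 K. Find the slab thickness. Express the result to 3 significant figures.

Heat input Q = F Δt = 295 × 1.84×10^7 s = 5.43×10^9 J/m².
Required areal heat capacity C = Q / ΔT = 4.18×10^8 J/(m²·K).
Depth D = C / (ρ c_p) = 4.18×10^8 / (1030 × 3860) = 105 m.

105 m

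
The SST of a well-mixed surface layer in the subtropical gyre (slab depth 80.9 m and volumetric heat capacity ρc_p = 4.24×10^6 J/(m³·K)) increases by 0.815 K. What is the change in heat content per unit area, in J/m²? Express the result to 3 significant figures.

2.80×10^8

Areal heat capacity C = ρc_p × D = 4.24×10^6 × 80.9 = 3.43×10^8 J/(m²·K).
ΔQ = C ΔT = 3.43×10^8 × 0.815 = 2.80×10^8 J/m².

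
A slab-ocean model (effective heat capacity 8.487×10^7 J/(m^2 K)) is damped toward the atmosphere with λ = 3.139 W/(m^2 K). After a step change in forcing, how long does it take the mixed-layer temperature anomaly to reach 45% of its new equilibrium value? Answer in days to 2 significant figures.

190 days

Areal heat capacity C = 8.487×10^7 J/(m^2 K) (given).
τ = C / λ = 8.49×10^7 / 3.139 = 2.70×10^7 s.
Fraction reached: 1 − e^(−t/τ) = 0.45 ⇒ t = −τ ln(1 − 0.45) = τ × 0.598.
t = 1.62×10^7 s = 187 days.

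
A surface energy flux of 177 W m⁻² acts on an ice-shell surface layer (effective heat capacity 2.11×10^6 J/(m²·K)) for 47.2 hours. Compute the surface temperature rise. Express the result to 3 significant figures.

Areal heat capacity C = 2.11×10^6 J/(m²·K) (given).
Net heat input Q = F Δt = 177 × (47.2 hours × 3600 s/hour) = 3.01×10^7 J/m².
ΔT = Q / C = 3.01×10^7 / 2.11×10^6 = 14.3 K.

14.3 K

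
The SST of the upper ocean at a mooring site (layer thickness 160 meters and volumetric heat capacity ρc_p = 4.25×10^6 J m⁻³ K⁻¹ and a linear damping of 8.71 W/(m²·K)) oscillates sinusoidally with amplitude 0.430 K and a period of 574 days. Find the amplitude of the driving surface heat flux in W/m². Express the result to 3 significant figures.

37.2

Areal heat capacity C = ρc_p × D = 4.25×10^6 × 160 = 6.80×10^8 J m⁻² K⁻¹.
ω = 2π / 4.96×10^7 s = 1.27×10^-7 s⁻¹.
√((Cω)² + λ²) = √((86.2)² + 8.71²) = 86.6 W/(m²·K).
F₀ = A × √((Cω)²+λ²) = 0.430 × 86.6 = 37.2 W/m².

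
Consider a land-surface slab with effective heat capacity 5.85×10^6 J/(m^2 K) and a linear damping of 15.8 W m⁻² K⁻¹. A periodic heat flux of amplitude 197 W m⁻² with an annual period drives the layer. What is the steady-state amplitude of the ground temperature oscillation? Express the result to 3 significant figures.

Areal heat capacity C = 5.85×10^6 J/(m^2 K) (given).
Angular frequency ω = 2π / T = 2π / 3.15×10^7 s = 1.99×10^-7 s⁻¹.
√((Cω)² + λ²) = √((1.17)² + 15.8²) = 15.8 W/(m²·K).
Amplitude A = F₀ / √((Cω)²+λ²) = 197 / 15.8 = 12.4 K.

12.4 K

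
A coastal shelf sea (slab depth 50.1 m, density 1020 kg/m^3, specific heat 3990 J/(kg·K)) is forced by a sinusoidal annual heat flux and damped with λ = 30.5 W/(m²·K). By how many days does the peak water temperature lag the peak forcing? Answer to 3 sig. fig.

53.8 days

Areal heat capacity C = ρ c_p D = 1020 × 3990 × 50.1 = 2.04×10^8 J m⁻² K⁻¹.
ω = 2π / 3.15×10^7 s = 1.99×10^-7 s⁻¹.
Phase lag φ = arctan(Cω/λ) = arctan(40.6/30.5) = 0.927 rad.
Time lag = φ / ω = 0.927 / 1.99×10^-7 = 4.65×10^6 s = 53.8 days.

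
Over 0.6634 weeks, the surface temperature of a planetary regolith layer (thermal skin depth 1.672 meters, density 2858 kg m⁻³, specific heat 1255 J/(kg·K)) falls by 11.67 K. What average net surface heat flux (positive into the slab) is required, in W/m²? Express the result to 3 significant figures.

-174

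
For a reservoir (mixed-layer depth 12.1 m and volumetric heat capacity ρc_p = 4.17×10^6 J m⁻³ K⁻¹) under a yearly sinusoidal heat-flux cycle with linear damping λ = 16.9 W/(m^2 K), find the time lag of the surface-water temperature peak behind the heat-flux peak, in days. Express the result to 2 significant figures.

Areal heat capacity C = ρc_p × D = 4.17×10^6 × 12.1 = 5.05×10^7 J m⁻² K⁻¹.
ω = 2π / 3.15×10^7 s = 1.99×10^-7 s⁻¹.
Phase lag φ = arctan(Cω/λ) = arctan(10.1/16.9) = 0.537 rad.
Time lag = φ / ω = 0.537 / 1.99×10^-7 = 2.69×10^6 s = 31.2 days.

31 days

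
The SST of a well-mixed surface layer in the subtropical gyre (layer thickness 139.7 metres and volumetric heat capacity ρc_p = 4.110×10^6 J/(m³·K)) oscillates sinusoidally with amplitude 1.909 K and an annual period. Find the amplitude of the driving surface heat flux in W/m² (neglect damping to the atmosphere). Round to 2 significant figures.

220

Areal heat capacity C = ρc_p × D = 4.110×10^6 × 139.7 = 5.74×10^8 J/(m²·K).
ω = 2π / 3.15×10^7 s = 1.99×10^-7 s⁻¹.
Cω = 5.74×10^8 × 1.99×10^-7 = 114 W/(m²·K).
F₀ = A × Cω = 1.909 × 114 = 218 W/m².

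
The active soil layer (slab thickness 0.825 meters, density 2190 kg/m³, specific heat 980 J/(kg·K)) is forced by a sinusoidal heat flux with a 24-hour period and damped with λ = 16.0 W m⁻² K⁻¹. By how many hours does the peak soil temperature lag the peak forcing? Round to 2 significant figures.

5.5 hours

Areal heat capacity C = ρ c_p D = 2190 × 980 × 0.825 = 1.77×10^6 J/(m^2 K).
ω = 2π / 86400 s = 7.27×10^-5 s⁻¹.
Phase lag φ = arctan(Cω/λ) = arctan(129/16.0) = 1.45 rad.
Time lag = φ / ω = 1.45 / 7.27×10^-5 = 19900 s = 5.53 hours.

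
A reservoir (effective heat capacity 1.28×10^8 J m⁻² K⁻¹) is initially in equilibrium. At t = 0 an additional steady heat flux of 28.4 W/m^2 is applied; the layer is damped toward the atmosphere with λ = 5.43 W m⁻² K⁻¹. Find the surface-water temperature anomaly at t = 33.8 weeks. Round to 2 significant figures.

3.0 K

Areal heat capacity C = 1.28×10^8 J m⁻² K⁻¹ (given).
τ = C / λ = 1.28×10^8 / 5.43 = 2.36×10^7 s.
Equilibrium anomaly ΔT_eq = F / λ = 28.4 / 5.43 = 5.23 K.
t = 33.8 weeks = 2.04×10^7 s, so t/τ = 0.867.
ΔT(t) = ΔT_eq (1 − e^(−t/τ)) = 5.23 × (1 − e^−0.867) = 3.03 K.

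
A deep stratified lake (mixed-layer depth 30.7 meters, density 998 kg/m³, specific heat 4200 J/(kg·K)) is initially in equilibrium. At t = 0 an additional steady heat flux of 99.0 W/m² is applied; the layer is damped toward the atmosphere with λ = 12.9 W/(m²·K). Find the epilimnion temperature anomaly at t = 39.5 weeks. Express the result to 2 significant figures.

7.0 K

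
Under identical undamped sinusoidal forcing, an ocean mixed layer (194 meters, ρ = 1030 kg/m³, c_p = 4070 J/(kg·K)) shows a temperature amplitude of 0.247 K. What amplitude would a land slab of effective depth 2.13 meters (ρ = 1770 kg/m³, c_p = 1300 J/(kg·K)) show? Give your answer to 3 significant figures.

C_ocean = 8.13×10^8 J/(m²·K); C_land = 4.90×10^6 J/(m²·K).
A ∝ 1/C ⇒ A_land = A_ocean × C_ocean/C_land = 0.247 × 166 = 41.0 K.

41.0 K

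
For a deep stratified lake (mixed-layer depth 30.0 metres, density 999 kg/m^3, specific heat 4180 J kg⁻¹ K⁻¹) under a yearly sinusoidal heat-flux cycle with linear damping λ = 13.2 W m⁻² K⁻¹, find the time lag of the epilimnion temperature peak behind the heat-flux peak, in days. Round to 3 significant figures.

Areal heat capacity C = ρ c_p D = 999 × 4180 × 30.0 = 1.25×10^8 J/(m²·K).
ω = 2π / 3.15×10^7 s = 1.99×10^-7 s⁻¹.
Phase lag φ = arctan(Cω/λ) = arctan(25.0/13.2) = 1.08 rad.
Time lag = φ / ω = 1.08 / 1.99×10^-7 = 5.44×10^6 s = 63.0 days.

63.0 days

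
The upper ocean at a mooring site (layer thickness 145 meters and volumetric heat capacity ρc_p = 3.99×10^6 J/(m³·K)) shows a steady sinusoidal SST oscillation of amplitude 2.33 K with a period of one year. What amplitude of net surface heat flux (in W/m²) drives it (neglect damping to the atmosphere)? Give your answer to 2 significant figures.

Areal heat capacity C = ρc_p × D = 3.99×10^6 × 145 = 5.79×10^8 J/(m²·K).
ω = 2π / 3.15×10^7 s = 1.99×10^-7 s⁻¹.
Cω = 5.79×10^8 × 1.99×10^-7 = 115 W/(m²·K).
F₀ = A × Cω = 2.33 × 115 = 269 W/m².

270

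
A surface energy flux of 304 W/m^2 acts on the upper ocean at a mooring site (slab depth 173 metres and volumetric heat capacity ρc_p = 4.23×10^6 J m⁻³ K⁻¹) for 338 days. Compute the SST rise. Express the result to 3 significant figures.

12.1 K

Areal heat capacity C = ρc_p × D = 4.23×10^6 × 173 = 7.32×10^8 J m⁻² K⁻¹.
Net heat input Q = F Δt = 304 × (338 days × 86400 s/day) = 8.88×10^9 J/m².
ΔT = Q / C = 8.88×10^9 / 7.32×10^8 = 12.1 K.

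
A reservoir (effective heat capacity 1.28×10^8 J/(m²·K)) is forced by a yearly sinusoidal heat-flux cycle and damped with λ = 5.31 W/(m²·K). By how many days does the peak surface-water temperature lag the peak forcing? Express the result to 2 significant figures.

Areal heat capacity C = 1.28×10^8 J/(m²·K) (given).
ω = 2π / 3.15×10^7 s = 1.99×10^-7 s⁻¹.
Phase lag φ = arctan(Cω/λ) = arctan(25.5/5.31) = 1.37 rad.
Time lag = φ / ω = 1.37 / 1.99×10^-7 = 6.85×10^6 s = 79.3 days.

79 days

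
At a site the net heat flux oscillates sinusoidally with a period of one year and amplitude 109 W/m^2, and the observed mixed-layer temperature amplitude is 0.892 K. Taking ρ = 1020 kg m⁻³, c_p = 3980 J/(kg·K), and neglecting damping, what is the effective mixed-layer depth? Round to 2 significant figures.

ω = 2π / 3.15×10^7 s = 1.99×10^-7 s⁻¹.
Required C = F₀ / (A ω) = 109 / (0.892 × 1.99×10^-7) = 6.13×10^8 J/(m²·K).
D = C / (ρ c_p) = 6.13×10^8 / (1020 × 3980) = 151 m.

150 m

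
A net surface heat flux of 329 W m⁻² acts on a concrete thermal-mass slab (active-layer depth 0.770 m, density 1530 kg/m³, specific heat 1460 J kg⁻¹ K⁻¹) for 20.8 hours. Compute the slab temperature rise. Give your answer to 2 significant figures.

14 K

Areal heat capacity C = ρ c_p D = 1530 × 1460 × 0.770 = 1.72×10^6 J m⁻² K⁻¹.
Net heat input Q = F Δt = 329 × (20.8 hours × 3600 s/hour) = 2.46×10^7 J/m².
ΔT = Q / C = 2.46×10^7 / 1.72×10^6 = 14.3 K.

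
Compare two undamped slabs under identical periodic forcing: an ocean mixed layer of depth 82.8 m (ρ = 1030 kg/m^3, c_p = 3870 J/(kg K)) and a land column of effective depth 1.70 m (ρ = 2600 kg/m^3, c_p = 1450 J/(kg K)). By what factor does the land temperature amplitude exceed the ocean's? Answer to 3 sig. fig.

51.5

C_ocean = 1030 × 3870 × 82.8 = 3.30×10^8 J/(m²·K).
C_land = 2600 × 1450 × 1.70 = 6.41×10^6 J/(m²·K).
Undamped amplitude ∝ 1/C, so A_land/A_ocean = C_ocean/C_land = 51.5.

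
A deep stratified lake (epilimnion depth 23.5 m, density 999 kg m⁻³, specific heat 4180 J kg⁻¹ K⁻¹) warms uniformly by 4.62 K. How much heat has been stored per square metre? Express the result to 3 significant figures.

4.53×10^8

Areal heat capacity C = ρ c_p D = 999 × 4180 × 23.5 = 9.81×10^7 J/(m²·K).
ΔQ = C ΔT = 9.81×10^7 × 4.62 = 4.53×10^8 J/m².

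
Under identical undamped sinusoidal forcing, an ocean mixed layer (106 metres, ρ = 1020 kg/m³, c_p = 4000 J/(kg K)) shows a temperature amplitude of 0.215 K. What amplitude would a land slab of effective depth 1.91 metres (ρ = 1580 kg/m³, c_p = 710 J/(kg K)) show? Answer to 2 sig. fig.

C_ocean = 4.32×10^8 J/(m²·K); C_land = 2.14×10^6 J/(m²·K).
A ∝ 1/C ⇒ A_land = A_ocean × C_ocean/C_land = 0.215 × 202 = 43.4 K.

43 K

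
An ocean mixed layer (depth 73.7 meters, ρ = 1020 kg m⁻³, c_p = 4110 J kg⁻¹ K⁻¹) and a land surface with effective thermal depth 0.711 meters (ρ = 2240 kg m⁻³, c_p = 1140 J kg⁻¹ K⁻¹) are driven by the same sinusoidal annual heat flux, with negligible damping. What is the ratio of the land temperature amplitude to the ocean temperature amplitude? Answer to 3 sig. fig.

170

C_ocean = 1020 × 4110 × 73.7 = 3.09×10^8 J/(m²·K).
C_land = 2240 × 1140 × 0.711 = 1.82×10^6 J/(m²·K).
Undamped amplitude ∝ 1/C, so A_land/A_ocean = C_ocean/C_land = 170.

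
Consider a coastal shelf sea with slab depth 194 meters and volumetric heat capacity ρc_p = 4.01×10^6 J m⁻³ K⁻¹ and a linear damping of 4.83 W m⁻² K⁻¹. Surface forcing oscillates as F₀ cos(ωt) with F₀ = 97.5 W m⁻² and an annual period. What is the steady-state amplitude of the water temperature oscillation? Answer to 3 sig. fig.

0.629 K

Areal heat capacity C = ρc_p × D = 4.01×10^6 × 194 = 7.78×10^8 J m⁻² K⁻¹.
Angular frequency ω = 2π / T = 2π / 3.15×10^7 s = 1.99×10^-7 s⁻¹.
√((Cω)² + λ²) = √((155)² + 4.83²) = 155 W/(m²·K).
Amplitude A = F₀ / √((Cω)²+λ²) = 97.5 / 155 = 0.629 K.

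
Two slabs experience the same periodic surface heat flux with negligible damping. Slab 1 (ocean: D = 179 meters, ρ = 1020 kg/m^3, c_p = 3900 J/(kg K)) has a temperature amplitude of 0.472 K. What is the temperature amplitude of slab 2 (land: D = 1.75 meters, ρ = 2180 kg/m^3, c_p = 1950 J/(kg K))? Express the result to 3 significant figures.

45.2 K

C_ocean = 7.12×10^8 J/(m²·K); C_land = 7.44×10^6 J/(m²·K).
A ∝ 1/C ⇒ A_land = A_ocean × C_ocean/C_land = 0.472 × 95.7 = 45.2 K.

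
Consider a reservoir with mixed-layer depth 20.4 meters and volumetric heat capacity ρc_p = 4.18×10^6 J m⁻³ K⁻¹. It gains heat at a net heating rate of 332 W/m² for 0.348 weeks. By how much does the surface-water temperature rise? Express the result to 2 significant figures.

0.82 K

Areal heat capacity C = ρc_p × D = 4.18×10^6 × 20.4 = 8.53×10^7 J/(m²·K).
Net heat input Q = F Δt = 332 × (0.348 weeks × 6.048×10^5 s/week) = 6.99×10^7 J/m².
ΔT = Q / C = 6.99×10^7 / 8.53×10^7 = 0.819 K.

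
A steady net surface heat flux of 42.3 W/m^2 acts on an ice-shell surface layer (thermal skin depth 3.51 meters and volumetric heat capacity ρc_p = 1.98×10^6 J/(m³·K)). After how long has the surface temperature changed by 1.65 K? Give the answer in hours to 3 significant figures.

Areal heat capacity C = ρc_p × D = 1.98×10^6 × 3.51 = 6.95×10^6 J/(m²·K).
Time required: Δt = C ΔT / F = 6.95×10^6 × 1.65 / 42.3 = 2.71×10^5 s.
In hours: 2.71×10^5 s / (3600 s/hour) = 75.3 hours.

75.3 hours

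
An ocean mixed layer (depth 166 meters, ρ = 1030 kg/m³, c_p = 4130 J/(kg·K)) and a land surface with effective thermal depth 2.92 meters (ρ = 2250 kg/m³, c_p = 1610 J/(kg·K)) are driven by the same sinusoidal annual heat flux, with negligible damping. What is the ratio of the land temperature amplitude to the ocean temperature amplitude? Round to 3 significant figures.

66.8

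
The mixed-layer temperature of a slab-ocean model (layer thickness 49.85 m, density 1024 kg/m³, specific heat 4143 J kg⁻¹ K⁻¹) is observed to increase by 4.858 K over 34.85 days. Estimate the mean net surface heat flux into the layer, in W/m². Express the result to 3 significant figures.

341

Areal heat capacity C = ρ c_p D = 1024 × 4143 × 49.85 = 2.11×10^8 J/(m^2 K).
Required heat per unit area: Q = C ΔT = 2.11×10^8 × 4.858 = 1.03×10^9 J/m².
Flux F = Q / Δt = 1.03×10^9 / 3.01×10^6 s = 341 W/m².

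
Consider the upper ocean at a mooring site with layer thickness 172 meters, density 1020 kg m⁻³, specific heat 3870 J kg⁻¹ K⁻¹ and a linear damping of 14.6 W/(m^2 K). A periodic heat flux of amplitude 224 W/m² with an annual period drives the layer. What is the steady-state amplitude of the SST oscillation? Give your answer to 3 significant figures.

1.65 K

Areal heat capacity C = ρ c_p D = 1020 × 3870 × 172 = 6.79×10^8 J m⁻² K⁻¹.
Angular frequency ω = 2π / T = 2π / 3.15×10^7 s = 1.99×10^-7 s⁻¹.
√((Cω)² + λ²) = √((135)² + 14.6²) = 136 W/(m²·K).
Amplitude A = F₀ / √((Cω)²+λ²) = 224 / 136 = 1.65 K.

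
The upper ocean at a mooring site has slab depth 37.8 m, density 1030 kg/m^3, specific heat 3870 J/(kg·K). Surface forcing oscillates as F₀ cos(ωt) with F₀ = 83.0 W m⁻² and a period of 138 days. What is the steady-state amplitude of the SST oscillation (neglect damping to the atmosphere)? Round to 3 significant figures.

1.05 K

Areal heat capacity C = ρ c_p D = 1030 × 3870 × 37.8 = 1.51×10^8 J/(m^2 K).
Angular frequency ω = 2π / T = 2π / 1.19×10^7 s = 5.27×10^-7 s⁻¹.
Cω = 1.51×10^8 × 5.27×10^-7 = 79.4 W/(m²·K).
Amplitude A = F₀ / (Cω) = 83.0 / 79.4 = 1.05 K.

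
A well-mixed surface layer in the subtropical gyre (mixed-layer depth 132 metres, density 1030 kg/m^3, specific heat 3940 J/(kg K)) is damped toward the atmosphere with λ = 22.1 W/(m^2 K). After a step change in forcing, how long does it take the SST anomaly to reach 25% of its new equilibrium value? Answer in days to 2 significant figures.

81 days

Areal heat capacity C = ρ c_p D = 1030 × 3940 × 132 = 5.36×10^8 J/(m²·K).
τ = C / λ = 5.36×10^8 / 22.1 = 2.42×10^7 s.
Fraction reached: 1 − e^(−t/τ) = 0.25 ⇒ t = −τ ln(1 − 0.25) = τ × 0.288.
t = 6.97×10^6 s = 80.7 days.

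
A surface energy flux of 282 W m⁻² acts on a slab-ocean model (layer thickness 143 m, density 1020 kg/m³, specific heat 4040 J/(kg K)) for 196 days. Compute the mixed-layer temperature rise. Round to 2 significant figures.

8.1 K

Areal heat capacity C = ρ c_p D = 1020 × 4040 × 143 = 5.89×10^8 J m⁻² K⁻¹.
Net heat input Q = F Δt = 282 × (196 days × 86400 s/day) = 4.78×10^9 J/m².
ΔT = Q / C = 4.78×10^9 / 5.89×10^8 = 8.10 K.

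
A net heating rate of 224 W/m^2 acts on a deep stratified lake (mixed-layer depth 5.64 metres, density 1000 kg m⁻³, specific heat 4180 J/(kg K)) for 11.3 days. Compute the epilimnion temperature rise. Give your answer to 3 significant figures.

Areal heat capacity C = ρ c_p D = 1000 × 4180 × 5.64 = 2.36×10^7 J m⁻² K⁻¹.
Net heat input Q = F Δt = 224 × (11.3 days × 86400 s/day) = 2.19×10^8 J/m².
ΔT = Q / C = 2.19×10^8 / 2.36×10^7 = 9.28 K.

9.28 K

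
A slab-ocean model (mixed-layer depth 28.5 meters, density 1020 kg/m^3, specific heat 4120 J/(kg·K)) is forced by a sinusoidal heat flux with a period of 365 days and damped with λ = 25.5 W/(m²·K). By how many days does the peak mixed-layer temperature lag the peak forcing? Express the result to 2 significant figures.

Areal heat capacity C = ρ c_p D = 1020 × 4120 × 28.5 = 1.20×10^8 J/(m^2 K).
ω = 2π / 3.15×10^7 s = 1.99×10^-7 s⁻¹.
Phase lag φ = arctan(Cω/λ) = arctan(23.9/25.5) = 0.752 rad.
Time lag = φ / ω = 0.752 / 1.99×10^-7 = 3.78×10^6 s = 43.7 days.

44 days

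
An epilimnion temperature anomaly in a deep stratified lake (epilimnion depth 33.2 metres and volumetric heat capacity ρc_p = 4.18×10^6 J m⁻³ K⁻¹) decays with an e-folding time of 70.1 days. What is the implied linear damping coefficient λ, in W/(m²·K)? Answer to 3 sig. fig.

Areal heat capacity C = ρc_p × D = 4.18×10^6 × 33.2 = 1.39×10^8 J/(m²·K).
τ = 70.1 days = 6.06×10^6 s.
λ = C / τ = 1.39×10^8 / 6.06×10^6 = 22.9 W/(m²·K).

22.9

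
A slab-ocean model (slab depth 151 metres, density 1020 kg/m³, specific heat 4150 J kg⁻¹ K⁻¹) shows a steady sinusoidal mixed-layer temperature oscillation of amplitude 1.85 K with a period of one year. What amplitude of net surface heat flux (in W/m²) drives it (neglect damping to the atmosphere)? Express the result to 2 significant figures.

Areal heat capacity C = ρ c_p D = 1020 × 4150 × 151 = 6.39×10^8 J/(m^2 K).
ω = 2π / 3.15×10^7 s = 1.99×10^-7 s⁻¹.
Cω = 6.39×10^8 × 1.99×10^-7 = 127 W/(m²·K).
F₀ = A × Cω = 1.85 × 127 = 236 W/m².

240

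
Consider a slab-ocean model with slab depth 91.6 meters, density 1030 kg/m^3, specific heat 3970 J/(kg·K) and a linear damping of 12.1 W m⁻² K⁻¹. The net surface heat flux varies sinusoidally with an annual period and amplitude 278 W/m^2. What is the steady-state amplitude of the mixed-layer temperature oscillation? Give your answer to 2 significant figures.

3.7 K

Areal heat capacity C = ρ c_p D = 1030 × 3970 × 91.6 = 3.75×10^8 J/(m^2 K).
Angular frequency ω = 2π / T = 2π / 3.15×10^7 s = 1.99×10^-7 s⁻¹.
√((Cω)² + λ²) = √((74.6)² + 12.1²) = 75.6 W/(m²·K).
Amplitude A = F₀ / √((Cω)²+λ²) = 278 / 75.6 = 3.68 K.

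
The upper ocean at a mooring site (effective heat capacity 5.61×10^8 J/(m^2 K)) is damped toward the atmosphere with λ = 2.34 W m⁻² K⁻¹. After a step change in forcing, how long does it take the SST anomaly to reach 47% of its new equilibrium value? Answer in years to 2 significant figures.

Areal heat capacity C = 5.61×10^8 J/(m^2 K) (given).
τ = C / λ = 5.61×10^8 / 2.34 = 2.40×10^8 s.
Fraction reached: 1 − e^(−t/τ) = 0.47 ⇒ t = −τ ln(1 − 0.47) = τ × 0.635.
t = 1.52×10^8 s = 4.82 years.

4.8 years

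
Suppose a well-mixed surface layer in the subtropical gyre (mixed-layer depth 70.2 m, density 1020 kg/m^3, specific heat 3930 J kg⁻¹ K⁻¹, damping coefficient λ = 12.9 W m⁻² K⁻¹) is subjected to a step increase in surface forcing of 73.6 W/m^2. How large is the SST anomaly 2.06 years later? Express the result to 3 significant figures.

Areal heat capacity C = ρ c_p D = 1020 × 3930 × 70.2 = 2.81×10^8 J/(m²·K).
τ = C / λ = 2.81×10^8 / 12.9 = 2.18×10^7 s.
Equilibrium anomaly ΔT_eq = F / λ = 73.6 / 12.9 = 5.71 K.
t = 2.06 years = 6.50×10^7 s, so t/τ = 2.98.
ΔT(t) = ΔT_eq (1 − e^(−t/τ)) = 5.71 × (1 − e^−2.98) = 5.42 K.

5.42 K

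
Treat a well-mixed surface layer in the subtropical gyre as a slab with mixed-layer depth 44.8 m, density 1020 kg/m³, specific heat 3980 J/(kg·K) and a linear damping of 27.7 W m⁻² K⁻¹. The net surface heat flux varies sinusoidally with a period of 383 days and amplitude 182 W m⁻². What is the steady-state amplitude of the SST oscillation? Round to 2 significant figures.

4.1 K

Areal heat capacity C = ρ c_p D = 1020 × 3980 × 44.8 = 1.82×10^8 J m⁻² K⁻¹.
Angular frequency ω = 2π / T = 2π / 3.31×10^7 s = 1.90×10^-7 s⁻¹.
√((Cω)² + λ²) = √((34.5)² + 27.7²) = 44.3 W/(m²·K).
Amplitude A = F₀ / √((Cω)²+λ²) = 182 / 44.3 = 4.11 K.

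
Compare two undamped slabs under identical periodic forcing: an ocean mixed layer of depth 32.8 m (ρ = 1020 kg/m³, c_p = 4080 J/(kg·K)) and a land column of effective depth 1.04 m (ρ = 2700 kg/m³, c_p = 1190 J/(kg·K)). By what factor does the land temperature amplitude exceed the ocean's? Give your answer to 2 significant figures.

41

C_ocean = 1020 × 4080 × 32.8 = 1.37×10^8 J/(m²·K).
C_land = 2700 × 1190 × 1.04 = 3.34×10^6 J/(m²·K).
Undamped amplitude ∝ 1/C, so A_land/A_ocean = C_ocean/C_land = 40.8.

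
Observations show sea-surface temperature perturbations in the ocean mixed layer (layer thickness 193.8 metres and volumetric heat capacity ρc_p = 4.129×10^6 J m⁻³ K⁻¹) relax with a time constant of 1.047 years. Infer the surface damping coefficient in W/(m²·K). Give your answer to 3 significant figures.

24.2

Areal heat capacity C = ρc_p × D = 4.129×10^6 × 193.8 = 8.00×10^8 J/(m^2 K).
τ = 1.047 years = 3.30×10^7 s.
λ = C / τ = 8.00×10^8 / 3.30×10^7 = 24.2 W/(m²·K).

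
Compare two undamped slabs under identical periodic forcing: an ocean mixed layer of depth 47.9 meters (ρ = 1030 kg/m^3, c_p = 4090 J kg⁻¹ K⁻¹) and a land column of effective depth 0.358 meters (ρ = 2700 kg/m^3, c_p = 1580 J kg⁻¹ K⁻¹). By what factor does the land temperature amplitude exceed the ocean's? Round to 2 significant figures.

130

C_ocean = 1030 × 4090 × 47.9 = 2.02×10^8 J/(m²·K).
C_land = 2700 × 1580 × 0.358 = 1.53×10^6 J/(m²·K).
Undamped amplitude ∝ 1/C, so A_land/A_ocean = C_ocean/C_land = 132.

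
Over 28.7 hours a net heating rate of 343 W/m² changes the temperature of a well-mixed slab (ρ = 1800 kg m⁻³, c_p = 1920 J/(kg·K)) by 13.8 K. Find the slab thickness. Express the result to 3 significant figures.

0.743 m

Heat input Q = F Δt = 343 × 1.03×10^5 s = 3.54×10^7 J/m².
Required areal heat capacity C = Q / ΔT = 2.57×10^6 J/(m²·K).
Depth D = C / (ρ c_p) = 2.57×10^6 / (1800 × 1920) = 0.743 m.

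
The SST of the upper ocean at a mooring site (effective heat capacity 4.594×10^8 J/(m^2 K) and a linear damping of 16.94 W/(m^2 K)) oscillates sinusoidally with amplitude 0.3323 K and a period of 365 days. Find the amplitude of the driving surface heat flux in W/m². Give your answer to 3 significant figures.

30.9

Areal heat capacity C = 4.594×10^8 J/(m^2 K) (given).
ω = 2π / 3.15×10^7 s = 1.99×10^-7 s⁻¹.
√((Cω)² + λ²) = √((91.5)² + 16.94²) = 93.1 W/(m²·K).
F₀ = A × √((Cω)²+λ²) = 0.3323 × 93.1 = 30.9 W/m².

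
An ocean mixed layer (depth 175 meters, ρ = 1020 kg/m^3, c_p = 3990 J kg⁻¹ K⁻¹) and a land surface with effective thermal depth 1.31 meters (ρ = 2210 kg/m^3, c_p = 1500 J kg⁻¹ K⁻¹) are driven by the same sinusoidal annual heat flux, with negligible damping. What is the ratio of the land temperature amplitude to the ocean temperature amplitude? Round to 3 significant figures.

164

C_ocean = 1020 × 3990 × 175 = 7.12×10^8 J/(m²·K).
C_land = 2210 × 1500 × 1.31 = 4.34×10^6 J/(m²·K).
Undamped amplitude ∝ 1/C, so A_land/A_ocean = C_ocean/C_land = 164.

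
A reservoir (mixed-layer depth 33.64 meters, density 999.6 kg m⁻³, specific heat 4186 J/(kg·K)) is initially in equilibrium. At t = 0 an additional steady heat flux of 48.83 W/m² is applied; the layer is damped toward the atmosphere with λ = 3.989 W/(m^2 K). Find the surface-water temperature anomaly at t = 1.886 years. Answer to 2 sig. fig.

Areal heat capacity C = ρ c_p D = 999.6 × 4186 × 33.64 = 1.41×10^8 J/(m^2 K).
τ = C / λ = 1.41×10^8 / 3.989 = 3.53×10^7 s.
Equilibrium anomaly ΔT_eq = F / λ = 48.83 / 3.989 = 12.2 K.
t = 1.886 years = 5.95×10^7 s, so t/τ = 1.69.
ΔT(t) = ΔT_eq (1 − e^(−t/τ)) = 12.2 × (1 − e^−1.69) = 9.97 K.

10 K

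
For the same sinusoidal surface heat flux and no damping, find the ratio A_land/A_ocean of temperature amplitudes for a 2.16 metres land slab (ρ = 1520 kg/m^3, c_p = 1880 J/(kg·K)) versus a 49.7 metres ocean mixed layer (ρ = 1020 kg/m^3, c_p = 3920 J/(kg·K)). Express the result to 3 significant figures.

32.2

C_ocean = 1020 × 3920 × 49.7 = 1.99×10^8 J/(m²·K).
C_land = 1520 × 1880 × 2.16 = 6.17×10^6 J/(m²·K).
Undamped amplitude ∝ 1/C, so A_land/A_ocean = C_ocean/C_land = 32.2.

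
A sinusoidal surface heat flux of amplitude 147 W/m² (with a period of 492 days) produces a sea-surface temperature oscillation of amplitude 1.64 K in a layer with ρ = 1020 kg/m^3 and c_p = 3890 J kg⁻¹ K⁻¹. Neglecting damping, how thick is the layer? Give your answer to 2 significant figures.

ω = 2π / 4.25×10^7 s = 1.48×10^-7 s⁻¹.
Required C = F₀ / (A ω) = 147 / (1.64 × 1.48×10^-7) = 6.06×10^8 J/(m²·K).
D = C / (ρ c_p) = 6.06×10^8 / (1020 × 3890) = 153 m.

150 m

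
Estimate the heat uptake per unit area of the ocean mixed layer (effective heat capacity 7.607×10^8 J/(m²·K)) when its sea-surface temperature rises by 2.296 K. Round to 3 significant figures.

1.75×10^9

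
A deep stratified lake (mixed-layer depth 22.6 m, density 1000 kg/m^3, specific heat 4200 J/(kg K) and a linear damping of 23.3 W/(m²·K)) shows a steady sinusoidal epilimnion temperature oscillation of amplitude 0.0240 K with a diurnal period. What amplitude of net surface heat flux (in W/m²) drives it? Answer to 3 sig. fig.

166

Areal heat capacity C = ρ c_p D = 1000 × 4200 × 22.6 = 9.49×10^7 J/(m²·K).
ω = 2π / 86400 s = 7.27×10^-5 s⁻¹.
√((Cω)² + λ²) = √((6900)² + 23.3²) = 6900 W/(m²·K).
F₀ = A × √((Cω)²+λ²) = 0.0240 × 6900 = 166 W/m².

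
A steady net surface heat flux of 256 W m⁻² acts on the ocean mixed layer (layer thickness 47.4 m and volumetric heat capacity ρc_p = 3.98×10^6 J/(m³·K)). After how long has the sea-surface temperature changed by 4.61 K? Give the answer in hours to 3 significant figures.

Areal heat capacity C = ρc_p × D = 3.98×10^6 × 47.4 = 1.89×10^8 J/(m²·K).
Time required: Δt = C ΔT / F = 1.89×10^8 × 4.61 / 256 = 3.40×10^6 s.
In hours: 3.40×10^6 s / (3600 s/hour) = 944 hours.

944 hours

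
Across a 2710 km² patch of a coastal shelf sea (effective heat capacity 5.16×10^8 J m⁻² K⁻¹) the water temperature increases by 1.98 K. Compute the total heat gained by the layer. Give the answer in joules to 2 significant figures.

Areal heat capacity C = 5.16×10^8 J m⁻² K⁻¹ (given).
Heat per unit area: q = C ΔT = 5.16×10^8 × 1.98 = 1.02×10^9 J/m².
Total heat: Q = q × A = 1.02×10^9 × (2710 × 10⁶ m²) = 2.77×10^18 J.

2.8×10^18 J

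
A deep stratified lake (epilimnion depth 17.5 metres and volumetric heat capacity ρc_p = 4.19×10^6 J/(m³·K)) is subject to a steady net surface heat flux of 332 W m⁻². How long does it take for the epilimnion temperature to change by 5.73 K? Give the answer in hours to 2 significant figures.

350 hours

Areal heat capacity C = ρc_p × D = 4.19×10^6 × 17.5 = 7.33×10^7 J/(m²·K).
Time required: Δt = C ΔT / F = 7.33×10^7 × 5.73 / 332 = 1.27×10^6 s.
In hours: 1.27×10^6 s / (3600 s/hour) = 352 hours.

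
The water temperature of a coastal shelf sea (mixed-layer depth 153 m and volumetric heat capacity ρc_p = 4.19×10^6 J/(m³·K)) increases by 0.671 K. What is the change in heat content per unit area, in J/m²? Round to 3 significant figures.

4.30×10^8

Areal heat capacity C = ρc_p × D = 4.19×10^6 × 153 = 6.41×10^8 J m⁻² K⁻¹.
ΔQ = C ΔT = 6.41×10^8 × 0.671 = 4.30×10^8 J/m².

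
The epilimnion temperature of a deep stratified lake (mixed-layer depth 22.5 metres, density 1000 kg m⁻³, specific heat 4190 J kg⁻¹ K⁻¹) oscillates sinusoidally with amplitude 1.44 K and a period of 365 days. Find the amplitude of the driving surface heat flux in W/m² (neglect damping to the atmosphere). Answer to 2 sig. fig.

27

Areal heat capacity C = ρ c_p D = 1000 × 4190 × 22.5 = 9.43×10^7 J/(m²·K).
ω = 2π / 3.15×10^7 s = 1.99×10^-7 s⁻¹.
Cω = 9.43×10^7 × 1.99×10^-7 = 18.8 W/(m²·K).
F₀ = A × Cω = 1.44 × 18.8 = 27.0 W/m².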